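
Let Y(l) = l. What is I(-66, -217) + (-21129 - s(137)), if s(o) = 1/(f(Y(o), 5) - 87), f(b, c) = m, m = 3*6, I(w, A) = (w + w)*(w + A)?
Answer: 1119664/69 ≈ 16227.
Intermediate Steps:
I(w, A) = 2*w*(A + w) (I(w, A) = (2*w)*(A + w) = 2*w*(A + w))
m = 18
f(b, c) = 18
s(o) = -1/69 (s(o) = 1/(18 - 87) = 1/(-69) = -1/69)
I(-66, -217) + (-21129 - s(137)) = 2*(-66)*(-217 - 66) + (-21129 - 1*(-1/69)) = 2*(-66)*(-283) + (-21129 + 1/69) = 37356 - 1457900/69 = 1119664/69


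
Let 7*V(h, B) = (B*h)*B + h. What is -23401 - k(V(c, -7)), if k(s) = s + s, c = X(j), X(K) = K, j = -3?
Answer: -163507/7 ≈ -23358.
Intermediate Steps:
c = -3
V(h, B) = h/7 + h*B²/7 (V(h, B) = ((B*h)*B + h)/7 = (h*B² + h)/7 = (h + h*B²)/7 = h/7 + h*B²/7)
k(s) = 2*s
-23401 - k(V(c, -7)) = -23401 - 2*(⅐)*(-3)*(1 + (-7)²) = -23401 - 2*(⅐)*(-3)*(1 + 49) = -23401 - 2*(⅐)*(-3)*50 = -23401 - 2*(-150)/7 = -23401 - 1*(-300/7) = -23401 + 300/7 = -163507/7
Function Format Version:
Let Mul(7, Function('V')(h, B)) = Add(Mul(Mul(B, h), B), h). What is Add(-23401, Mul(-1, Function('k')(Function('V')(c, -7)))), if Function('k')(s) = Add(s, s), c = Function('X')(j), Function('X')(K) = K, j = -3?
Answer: Rational(-163507, 7) ≈ -23358.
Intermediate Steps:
c = -3
Function('V')(h, B) = Add(Mul(Rational(1, 7), h), Mul(Rational(1, 7), h, Pow(B, 2))) (Function('V')(h, B) = Mul(Rational(1, 7), Add(Mul(Mul(B, h), B), h)) = Mul(Rational(1, 7), Add(Mul(h, Pow(B, 2)), h)) = Mul(Rational(1, 7), Add(h, Mul(h, Pow(B, 2)))) = Add(Mul(Rational(1, 7), h), Mul(Rational(1, 7), h, Pow(B, 2))))
Function('k')(s) = Mul(2, s)
Add(-23401, Mul(-1, Function('k')(Function('V')(c, -7)))) = Add(-23401, Mul(-1, Mul(2, Mul(Rational(1, 7), -3, Add(1, Pow(-7, 2)))))) = Add(-23401, Mul(-1, Mul(2, Mul(Rational(1, 7), -3, Add(1, 49))))) = Add(-23401, Mul(-1, Mul(2, Mul(Rational(1, 7), -3, 50)))) = Add(-23401, Mul(-1, Mul(2, Rational(-150, 7)))) = Add(-23401, Mul(-1, Rational(-300, 7))) = Add(-23401, Rational(300, 7)) = Rational(-163507, 7)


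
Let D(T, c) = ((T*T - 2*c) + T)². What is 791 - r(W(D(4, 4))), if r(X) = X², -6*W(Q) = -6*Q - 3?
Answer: -80357/4 ≈ -20089.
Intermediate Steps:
D(T, c) = (T + T² - 2*c)² (D(T, c) = ((T² - 2*c) + T)² = (T + T² - 2*c)²)
W(Q) = ½ + Q (W(Q) = -(-6*Q - 3)/6 = -(-3 - 6*Q)/6 = ½ + Q)
791 - r(W(D(4, 4))) = 791 - (½ + (4 + 4² - 2*4)²)² = 791 - (½ + (4 + 16 - 8)²)² = 791 - (½ + 12²)² = 791 - (½ + 144)² = 791 - (289/2)² = 791 - 1*83521/4 = 791 - 83521/4 = -80357/4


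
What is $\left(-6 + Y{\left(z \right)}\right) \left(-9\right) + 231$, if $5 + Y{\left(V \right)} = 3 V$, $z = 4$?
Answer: $222$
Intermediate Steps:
$Y{\left(V \right)} = -5 + 3 V$
$\left(-6 + Y{\left(z \right)}\right) \left(-9\right) + 231 = \left(-6 + \left(-5 + 3 \cdot 4\right)\right) \left(-9\right) + 231 = \left(-6 + \left(-5 + 12\right)\right) \left(-9\right) + 231 = \left(-6 + 7\right) \left(-9\right) + 231 = 1 \left(-9\right) + 231 = -9 + 231 = 222$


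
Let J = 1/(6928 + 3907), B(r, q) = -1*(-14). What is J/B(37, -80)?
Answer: 1/151690 ≈ 6.5924e-6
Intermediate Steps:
B(r, q) = 14
J = 1/10835 ≈ 9.2293e-5
J/B(37, -80) = (1/10835)/14 = (1/10835)*(1/14) = 1/151690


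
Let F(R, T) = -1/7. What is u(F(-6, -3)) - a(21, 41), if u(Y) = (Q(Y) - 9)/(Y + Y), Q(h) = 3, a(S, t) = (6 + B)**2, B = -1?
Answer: -4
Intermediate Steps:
F(R, T) = -1/7 (F(R, T) = -1*1/7 = -1/7)
a(S, t) = 25 (a(S, t) = (6 - 1)**2 = 5**2 = 25)
u(Y) = -3/Y (u(Y) = (3 - 9)/(Y + Y) = -6*1/(2*Y) = -3/Y)
u(F(-6, -3)) - a(21, 41) = -3/(-1/7) - 1*25 = -3*(-7) - 25 = 21 - 25 = -4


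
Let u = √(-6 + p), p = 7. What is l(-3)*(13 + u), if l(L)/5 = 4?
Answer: 280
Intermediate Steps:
l(L) = 20 (l(L) = 5*4 = 20)
u = 1 (u = √(-6 + 7) = √1 = 1)
l(-3)*(13 + u) = 20*(13 + 1) = 20*14 = 280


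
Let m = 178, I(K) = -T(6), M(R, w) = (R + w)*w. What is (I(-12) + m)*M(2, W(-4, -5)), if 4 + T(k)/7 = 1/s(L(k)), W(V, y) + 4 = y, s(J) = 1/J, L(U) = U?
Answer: 10332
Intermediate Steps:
W(V, y) = -4 + y
M(R, w) = w*(R + w)
T(k) = -28 + 7*k (T(k) = -28 + 7/(1/k) = -28 + 7*k)
I(K) = -14 (I(K) = -(-28 + 7*6) = -(-28 + 42) = -1*14 = -14)
(I(-12) + m)*M(2, W(-4, -5)) = (-14 + 178)*((-4 - 5)*(2 + (-4 - 5))) = 164*(-9*(2 - 9)) = 164*(-9*(-7)) = 164*63 = 10332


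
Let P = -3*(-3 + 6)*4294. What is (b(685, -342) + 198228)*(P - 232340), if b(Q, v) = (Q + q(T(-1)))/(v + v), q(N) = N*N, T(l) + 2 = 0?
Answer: -18371125025659/342 ≈ -5.3717e+10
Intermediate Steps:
T(l) = -2 (T(l) = -2 + 0 = -2)
q(N) = N²
b(Q, v) = (4 + Q)/(2*v) (b(Q, v) = (Q + (-2)²)/(v + v) = (Q + 4)/((2*v)) = (4 + Q)*(1/(2*v)) = (4 + Q)/(2*v))
P = -38646 (P = -3*3*4294 = -9*4294 = -38646)
(b(685, -342) + 198228)*(P - 232340) = ((½)*(4 + 685)/(-342) + 198228)*(-38646 - 232340) = ((½)*(-1/342)*689 + 198228)*(-270986) = (-689/684 + 198228)*(-270986) = (135587263/684)*(-270986) = -18371125025659/342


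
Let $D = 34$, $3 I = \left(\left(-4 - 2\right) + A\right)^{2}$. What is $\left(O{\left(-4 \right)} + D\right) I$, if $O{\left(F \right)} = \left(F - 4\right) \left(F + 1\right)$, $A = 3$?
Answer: $174$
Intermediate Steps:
$O{\left(F \right)} = \left(1 + F\right) \left(-4 + F\right)$ ($O{\left(F \right)} = \left(-4 + F\right) \left(1 + F\right) = \left(1 + F\right) \left(-4 + F\right)$)
$I = 3$ ($I = \frac{\left(\left(-4 - 2\right) + 3\right)^{2}}{3} = \frac{\left(-6 + 3\right)^{2}}{3} = \frac{\left(-3\right)^{2}}{3} = \frac{1}{3} \cdot 9 = 3$)
$\left(O{\left(-4 \right)} + D\right) I = \left(\left(-4 + \left(-4\right)^{2} - -12\right) + 34\right) 3 = \left(\left(-4 + 16 + 12\right) + 34\right) 3 = \left(24 + 34\right) 3 = 58 \cdot 3 = 174$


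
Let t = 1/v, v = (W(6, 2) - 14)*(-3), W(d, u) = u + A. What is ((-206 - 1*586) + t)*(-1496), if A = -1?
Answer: 46206952/39 ≈ 1.1848e+6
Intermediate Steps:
W(d, u) = -1 + u (W(d, u) = u - 1 = -1 + u)
v = 39 (v = ((-1 + 2) - 14)*(-3) = (1 - 14)*(-3) = -13*(-3) = 39)
t = 1/39 ≈ 0.025641
((-206 - 1*586) + t)*(-1496) = ((-206 - 1*586) + 1/39)*(-1496) = ((-206 - 586) + 1/39)*(-1496) = (-792 + 1/39)*(-1496) = -30887/39*(-1496) = 46206952/39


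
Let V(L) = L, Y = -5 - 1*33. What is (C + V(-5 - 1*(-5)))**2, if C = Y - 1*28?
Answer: 4356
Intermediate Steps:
Y = -38 (Y = -5 - 33 = -38)
C = -66 (C = -38 - 1*28 = -38 - 28 = -66)
(C + V(-5 - 1*(-5)))**2 = (-66 + (-5 - 1*(-5)))**2 = (-66 + (-5 + 5))**2 = (-66 + 0)**2 = (-66)**2 = 4356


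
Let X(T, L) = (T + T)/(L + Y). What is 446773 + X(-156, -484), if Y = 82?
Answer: 29933843/67 ≈ 4.4677e+5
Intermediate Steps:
X(T, L) = 2*T/(82 + L) (X(T, L) = (T + T)/(L + 82) = (2*T)/(82 + L) = 2*T/(82 + L))
446773 + X(-156, -484) = 446773 + 2*(-156)/(82 - 484) = 446773 + 2*(-156)/(-402) = 446773 + 2*(-156)*(-1/402) = 446773 + 52/67 = 29933843/67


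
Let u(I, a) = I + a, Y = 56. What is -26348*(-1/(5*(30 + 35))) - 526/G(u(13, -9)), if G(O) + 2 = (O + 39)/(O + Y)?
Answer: 12285796/25025 ≈ 490.94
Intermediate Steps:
G(O) = -2 + (39 + O)/(56 + O) (G(O) = -2 + (O + 39)/(O + 56) = -2 + (39 + O)/(56 + O))
-26348*(-1/(5*(30 + 35))) - 526/G(u(13, -9)) = -26348*(-1/(5*(30 + 35))) - 526*(56 + (13 - 9))/(-73 - (13 - 9)) = -26348/((-5*65)) - 526*(56 + 4)/(-73 - 1*4) = -26348/(-325) - 526*60/(-73 - 4) = -26348*(-1/325) - 526/((1/60)*(-77)) = 26348/325 - 526/(-77/60) = 26348/325 - 526*(-60/77) = 26348/325 + 31560/77 = 12285796/25025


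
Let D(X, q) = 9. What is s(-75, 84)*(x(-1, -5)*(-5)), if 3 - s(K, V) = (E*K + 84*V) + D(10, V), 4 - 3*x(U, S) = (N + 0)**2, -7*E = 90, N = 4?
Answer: -1123680/7 ≈ -1.6053e+5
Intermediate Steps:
E = -90/7 (E = -1/7*90 = -90/7 ≈ -12.857)
x(U, S) = -4 (x(U, S) = 4/3 - (4 + 0)**2/3 = 4/3 - 1/3*4**2 = 4/3 - 1/3*16 = 4/3 - 16/3 = -4)
s(K, V) = -6 - 84*V + 90*K/7 (s(K, V) = 3 - ((-90*K/7 + 84*V) + 9) = 3 - ((84*V - 90*K/7) + 9) = 3 - (9 + 84*V - 90*K/7) = 3 + (-9 - 84*V + 90*K/7) = -6 - 84*V + 90*K/7)
s(-75, 84)*(x(-1, -5)*(-5)) = (-6 - 84*84 + (90/7)*(-75))*(-4*(-5)) = (-6 - 7056 - 6750/7)*20 = -56184/7*20 = -1123680/7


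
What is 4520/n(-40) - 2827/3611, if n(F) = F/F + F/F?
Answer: 8158033/3611 ≈ 2259.2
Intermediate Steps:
n(F) = 2 (n(F) = 1 + 1 = 2)
4520/n(-40) - 2827/3611 = 4520/2 - 2827/3611 = 4520*(½) - 2827*1/3611 = 2260 - 2827/3611 = 8158033/3611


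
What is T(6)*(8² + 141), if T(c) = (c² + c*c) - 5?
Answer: 13735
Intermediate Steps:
T(c) = -5 + 2*c² (T(c) = (c² + c²) - 5 = 2*c² - 5 = -5 + 2*c²)
T(6)*(8² + 141) = (-5 + 2*6²)*(8² + 141) = (-5 + 2*36)*(64 + 141) = (-5 + 72)*205 = 67*205 = 13735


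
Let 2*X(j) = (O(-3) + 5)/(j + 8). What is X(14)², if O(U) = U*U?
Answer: 49/484 ≈ 0.10124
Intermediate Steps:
O(U) = U²
X(j) = 7/(8 + j) (X(j) = (((-3)² + 5)/(j + 8))/2 = ((9 + 5)/(8 + j))/2 = (14/(8 + j))/2 = 7/(8 + j))
X(14)² = (7/(8 + 14))² = (7/22)² = 49/484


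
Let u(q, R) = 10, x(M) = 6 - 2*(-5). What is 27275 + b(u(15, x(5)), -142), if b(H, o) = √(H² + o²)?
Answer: 27275 + 2*√5066 ≈ 27417.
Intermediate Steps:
x(M) = 16 (x(M) = 6 + 10 = 16)
27275 + b(u(15, x(5)), -142) = 27275 + √(10² + (-142)²) = 27275 + √(100 + 20164) = 27275 + √20264 = 27275 + 2*√5066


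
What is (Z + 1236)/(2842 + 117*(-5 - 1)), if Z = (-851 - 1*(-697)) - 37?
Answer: 209/428 ≈ 0.48832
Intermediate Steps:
Z = -191 (Z = (-851 + 697) - 37 = -154 - 37 = -191)
(Z + 1236)/(2842 + 117*(-5 - 1)) = (-191 + 1236)/(2842 + 117*(-5 - 1)) = 1045/(2842 + 117*(-6)) = 1045/(2842 - 702) = 1045/2140 = 1045*(1/2140) = 209/428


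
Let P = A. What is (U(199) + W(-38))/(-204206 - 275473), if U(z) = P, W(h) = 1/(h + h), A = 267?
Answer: -20291/36455604 ≈ -0.00055659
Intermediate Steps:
P = 267
W(h) = 1/(2*h)
U(z) = 267
(U(199) + W(-38))/(-204206 - 275473) = (267 + (1/2)/(-38))/(-204206 - 275473) = (267 + (1/2)*(-1/38))/(-479679) = (267 - 1/76)*(-1/479679) = (20291/76)*(-1/479679) = -20291/36455604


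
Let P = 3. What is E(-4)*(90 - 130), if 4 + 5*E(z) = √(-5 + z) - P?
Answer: 56 - 24*I ≈ 56.0 - 24.0*I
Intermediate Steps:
E(z) = -7/5 + √(-5 + z)/5 (E(z) = -⅘ + (√(-5 + z) - 1*3)/5 = -⅘ + (√(-5 + z) - 3)/5 = -⅘ + (-3 + √(-5 + z))/5 = -⅘ + (-⅗ + √(-5 + z)/5) = -7/5 + √(-5 + z)/5)
E(-4)*(90 - 130) = (-7/5 + √(-5 - 4)/5)*(90 - 130) = (-7/5 + √(-9)/5)*(-40) = (-7/5 + (3*I)/5)*(-40) = (-7/5 + 3*I/5)*(-40) = 56 - 24*I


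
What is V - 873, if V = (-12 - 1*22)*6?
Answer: -1077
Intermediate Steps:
V = -204 (V = (-12 - 22)*6 = -34*6 = -204)
V - 873 = -204 - 873 = -1077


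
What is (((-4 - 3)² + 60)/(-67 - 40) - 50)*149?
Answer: -813391/107 ≈ -7601.8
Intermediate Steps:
(((-4 - 3)² + 60)/(-67 - 40) - 50)*149 = (((-7)² + 60)/(-107) - 50)*149 = ((49 + 60)*(-1/107) - 50)*149 = (109*(-1/107) - 50)*149 = (-109/107 - 50)*149 = -5459/107*149 = -813391/107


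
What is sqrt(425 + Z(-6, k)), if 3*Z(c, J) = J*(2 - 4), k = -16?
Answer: sqrt(3921)/3 ≈ 20.873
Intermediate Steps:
Z(c, J) = -2*J/3 (Z(c, J) = (J*(2 - 4))/3 = (J*(-2))/3 = (-2*J)/3 = -2*J/3)
sqrt(425 + Z(-6, k)) = sqrt(425 - 2/3*(-16)) = sqrt(425 + 32/3) = sqrt(1307/3) = sqrt(3921)/3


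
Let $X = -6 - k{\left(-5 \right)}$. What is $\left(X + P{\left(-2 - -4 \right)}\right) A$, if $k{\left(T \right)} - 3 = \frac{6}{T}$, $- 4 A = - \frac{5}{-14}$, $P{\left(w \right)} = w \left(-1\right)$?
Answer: $\frac{7}{8} \approx 0.875$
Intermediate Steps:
$P{\left(w \right)} = - w$
$A = - \frac{5}{56}$ ($A = - \frac{\left(-5\right) \frac{1}{-14}}{4} = - \frac{\left(-5\right) \left(- \frac{1}{14}\right)}{4} = \left(- \frac{1}{4}\right) \frac{5}{14} = - \frac{5}{56} \approx -0.089286$)
$k{\left(T \right)} = 3 + \frac{6}{T}$
$X = - \frac{39}{5}$ ($X = -6 - \left(3 + \frac{6}{-5}\right) = -6 - \left(3 + 6 \left(- \frac{1}{5}\right)\right) = -6 - \left(3 - \frac{6}{5}\right) = -6 - \frac{9}{5} = - \frac{39}{5} \approx -7.8$)
$\left(X + P{\left(-2 - -4 \right)}\right) A = \left(- \frac{39}{5} - \left(-2 - -4\right)\right) \left(- \frac{5}{56}\right) = \left(- \frac{39}{5} - \left(-2 + 4\right)\right) \left(- \frac{5}{56}\right) = \left(- \frac{39}{5} - 2\right) \left(- \frac{5}{56}\right) = \left(- \frac{49}{5}\right) \left(- \frac{5}{56}\right) = \frac{7}{8}$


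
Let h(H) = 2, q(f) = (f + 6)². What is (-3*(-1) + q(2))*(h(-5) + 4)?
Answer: 402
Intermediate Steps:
q(f) = (6 + f)²
(-3*(-1) + q(2))*(h(-5) + 4) = (-3*(-1) + (6 + 2)²)*(2 + 4) = (3 + 8²)*6 = (3 + 64)*6 = 67*6 = 402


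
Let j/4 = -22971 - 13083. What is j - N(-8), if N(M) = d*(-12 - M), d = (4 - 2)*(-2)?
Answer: -144232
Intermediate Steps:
d = -4 (d = 2*(-2) = -4)
j = -144216 (j = 4*(-22971 - 13083) = 4*(-36054) = -144216)
N(M) = 48 + 4*M (N(M) = -4*(-12 - M) = 48 + 4*M)
j - N(-8) = -144216 - (48 + 4*(-8)) = -144216 - (48 - 32) = -144216 - 1*16 = -144216 - 16 = -144232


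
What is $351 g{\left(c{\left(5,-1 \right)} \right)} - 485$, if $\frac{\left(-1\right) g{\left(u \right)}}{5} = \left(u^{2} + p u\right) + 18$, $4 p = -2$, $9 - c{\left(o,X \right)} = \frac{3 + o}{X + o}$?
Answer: $- \frac{223855}{2} \approx -1.1193 \cdot 10^{5}$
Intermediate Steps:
$c{\left(o,X \right)} = 9 - \frac{3 + o}{X + o}$
$p = - \frac{1}{2}$ ($p = \frac{1}{4} \left(-2\right) = - \frac{1}{2} \approx -0.5$)
$g{\left(u \right)} = -90 - 5 u^{2} + \frac{5 u}{2}$ ($g{\left(u \right)} = - 5 \left(\left(u^{2} - \frac{u}{2}\right) + 18\right) = - 5 \left(18 + u^{2} - \frac{u}{2}\right) = -90 - 5 u^{2} + \frac{5 u}{2}$)
$351 g{\left(c{\left(5,-1 \right)} \right)} - 485 = 351 \left(-90 - 5 \left(\frac{-3 + 8 \cdot 5 + 9 \left(-1\right)}{-1 + 5}\right)^{2} + \frac{5 \frac{-3 + 8 \cdot 5 + 9 \left(-1\right)}{-1 + 5}}{2}\right) - 485 = 351 \left(-90 - 5 \left(\frac{-3 + 40 - 9}{4}\right)^{2} + \frac{5 \frac{-3 + 40 - 9}{4}}{2}\right) - 485 = 351 \left(-90 - 5 \left(\frac{1}{4} \cdot 28\right)^{2} + \frac{5 \cdot \frac{1}{4} \cdot 28}{2}\right) - 485 = 351 \left(-90 - 5 \cdot 7^{2} + \frac{5}{2} \cdot 7\right) - 485 = 351 \left(-90 - 245 + \frac{35}{2}\right) - 485 = 351 \left(- \frac{635}{2}\right) - 485 = - \frac{222885}{2} - 485 = - \frac{223855}{2}$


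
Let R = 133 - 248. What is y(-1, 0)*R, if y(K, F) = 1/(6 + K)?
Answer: -23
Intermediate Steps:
R = -115
y(-1, 0)*R = -115/(6 - 1) = -115/5 = (⅕)*(-115) = -23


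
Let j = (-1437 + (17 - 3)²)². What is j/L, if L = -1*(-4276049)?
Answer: 1540081/4276049 ≈ 0.36016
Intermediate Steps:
L = 4276049
j = 1540081 (j = (-1437 + 14²)² = (-1437 + 196)² = (-1241)² = 1540081)
j/L = 1540081/4276049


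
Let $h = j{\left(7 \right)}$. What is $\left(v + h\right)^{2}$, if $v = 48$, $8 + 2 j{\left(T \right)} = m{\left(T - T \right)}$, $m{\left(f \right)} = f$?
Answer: $1936$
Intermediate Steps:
$j{\left(T \right)} = -4$ ($j{\left(T \right)} = -4 + \frac{T - T}{2} = -4 + \frac{1}{2} \cdot 0 = -4 + 0 = -4$)
$h = -4$
$\left(v + h\right)^{2} = \left(48 - 4\right)^{2} = 44^{2} = 1936$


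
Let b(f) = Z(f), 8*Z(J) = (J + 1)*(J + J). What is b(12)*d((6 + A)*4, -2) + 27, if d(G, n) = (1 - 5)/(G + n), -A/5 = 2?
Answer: 107/3 ≈ 35.667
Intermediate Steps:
A = -10 (A = -5*2 = -10)
Z(J) = J*(1 + J)/4 (Z(J) = ((J + 1)*(J + J))/8 = ((1 + J)*(2*J))/8 = (2*J*(1 + J))/8 = J*(1 + J)/4)
b(f) = f*(1 + f)/4
d(G, n) = -4/(G + n)
b(12)*d((6 + A)*4, -2) + 27 = ((¼)*12*(1 + 12))*(-4/((6 - 10)*4 - 2)) + 27 = ((¼)*12*13)*(-4/(-4*4 - 2)) + 27 = 39*(-4/(-16 - 2)) + 27 = 39*(-4/(-18)) + 27 = 39*(-4*(-1/18)) + 27 = 39*(2/9) + 27 = 26/3 + 27 = 107/3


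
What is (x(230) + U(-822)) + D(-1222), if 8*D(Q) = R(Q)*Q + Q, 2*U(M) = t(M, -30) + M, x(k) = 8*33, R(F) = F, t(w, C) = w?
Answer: 743799/4 ≈ 1.8595e+5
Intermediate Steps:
x(k) = 264
U(M) = M (U(M) = (M + M)/2 = (2*M)/2 = M)
D(Q) = Q/8 + Q²/8 (D(Q) = (Q*Q + Q)/8 = (Q² + Q)/8 = (Q + Q²)/8 = Q/8 + Q²/8)
(x(230) + U(-822)) + D(-1222) = (264 - 822) + (⅛)*(-1222)*(1 - 1222) = -558 + (⅛)*(-1222)*(-1221) = -558 + 746031/4 = 743799/4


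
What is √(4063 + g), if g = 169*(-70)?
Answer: 3*I*√863 ≈ 88.131*I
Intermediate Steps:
g = -11830
√(4063 + g) = √(4063 - 11830) = √(-7767) = 3*I*√863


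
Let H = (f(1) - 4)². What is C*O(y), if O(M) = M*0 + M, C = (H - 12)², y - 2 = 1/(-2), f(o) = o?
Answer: 27/2 ≈ 13.500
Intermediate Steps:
H = 9 (H = (1 - 4)² = (-3)² = 9)
y = 3/2 (y = 2 + 1/(-2) = 2 - ½ = 3/2 ≈ 1.5000)
C = 9 (C = (9 - 12)² = (-3)² = 9)
O(M) = M (O(M) = 0 + M = M)
C*O(y) = 9*(3/2) = 27/2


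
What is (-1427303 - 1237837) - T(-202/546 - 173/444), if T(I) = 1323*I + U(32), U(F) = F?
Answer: -5125857395/1924 ≈ -2.6642e+6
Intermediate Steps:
T(I) = 32 + 1323*I (T(I) = 1323*I + 32 = 32 + 1323*I)
(-1427303 - 1237837) - T(-202/546 - 173/444) = (-1427303 - 1237837) - (32 + 1323*(-202/546 - 173/444)) = -2665140 - (32 + 1323*(-202*1/546 - 173*1/444)) = -2665140 - (32 + 1323*(-101/273 - 173/444)) = -2665140 - (32 + 1323*(-30691/40404)) = -2665140 - (32 - 1933533/1924) = -2665140 - 1*(-1871965/1924) = -2665140 + 1871965/1924 = -5125857395/1924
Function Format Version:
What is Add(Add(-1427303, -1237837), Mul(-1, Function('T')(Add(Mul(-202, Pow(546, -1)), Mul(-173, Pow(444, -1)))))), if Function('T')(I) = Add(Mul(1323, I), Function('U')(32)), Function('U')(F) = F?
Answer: Rational(-5125857395, 1924) ≈ -2.6642e+6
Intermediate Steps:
Function('T')(I) = Add(32, Mul(1323, I)) (Function('T')(I) = Add(Mul(1323, I), 32) = Add(32, Mul(1323, I)))
Add(Add(-1427303, -1237837), Mul(-1, Function('T')(Add(Mul(-202, Pow(546, -1)), Mul(-173, Pow(444, -1)))))) = Add(Add(-1427303, -1237837), Mul(-1, Add(32, Mul(1323, Add(Mul(-202, Pow(546, -1)), Mul(-173, Pow(444, -1))))))) = Add(-2665140, Mul(-1, Add(32, Mul(1323, Add(Mul(-202, Rational(1, 546)), Mul(-173, Rational(1, 444))))))) = Add(-2665140, Mul(-1, Add(32, Mul(1323, Add(Rational(-101, 273), Rational(-173, 444)))))) = Add(-2665140, Mul(-1, Add(32, Mul(1323, Rational(-30691, 40404))))) = Add(-2665140, Mul(-1, Add(32, Rational(-1933533, 1924)))) = Add(-2665140, Mul(-1, Rational(-1871965, 1924))) = Add(-2665140, Rational(1871965, 1924)) = Rational(-5125857395, 1924)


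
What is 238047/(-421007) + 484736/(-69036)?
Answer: -55127765461/7266159813 ≈ -7.5869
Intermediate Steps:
238047/(-421007) + 484736/(-69036) = 238047*(-1/421007) + 484736*(-1/69036) = -238047/421007 - 121184/17259 = -55127765461/7266159813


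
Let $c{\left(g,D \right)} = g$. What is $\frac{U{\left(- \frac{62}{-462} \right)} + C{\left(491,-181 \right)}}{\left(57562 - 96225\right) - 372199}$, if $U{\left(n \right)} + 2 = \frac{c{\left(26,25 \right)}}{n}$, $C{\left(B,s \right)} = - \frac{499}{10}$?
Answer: $- \frac{14657}{42455740} \approx -0.00034523$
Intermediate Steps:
$C{\left(B,s \right)} = - \frac{499}{10}$ ($C{\left(B,s \right)} = \left(-499\right) \frac{1}{10} = - \frac{499}{10}$)
$U{\left(n \right)} = -2 + \frac{26}{n}$
$\frac{U{\left(- \frac{62}{-462} \right)} + C{\left(491,-181 \right)}}{\left(57562 - 96225\right) - 372199} = \frac{\left(-2 + \frac{26}{\left(-1\right) \frac{62}{-462}}\right) - \frac{499}{10}}{\left(57562 - 96225\right) - 372199} = \frac{\left(-2 + \frac{26}{\left(-1\right) 62 \left(- \frac{1}{462}\right)}\right) - \frac{499}{10}}{\left(57562 - 96225\right) - 372199} = \frac{\left(-2 + \frac{26}{\left(-1\right) \left(- \frac{31}{231}\right)}\right) - \frac{499}{10}}{-38663 - 372199} = \frac{\left(-2 + \frac{26}{\frac{31}{231}}\right) - \frac{499}{10}}{-410862} = \left(\left(-2 + 26 \cdot \frac{231}{31}\right) - \frac{499}{10}\right) \left(- \frac{1}{410862}\right) = \left(\left(-2 + \frac{6006}{31}\right) - \frac{499}{10}\right) \left(- \frac{1}{410862}\right) = \left(\frac{5944}{31} - \frac{499}{10}\right) \left(- \frac{1}{410862}\right) = \frac{43971}{310} \left(- \frac{1}{410862}\right) = - \frac{14657}{42455740}$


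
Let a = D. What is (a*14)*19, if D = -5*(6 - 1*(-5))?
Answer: -14630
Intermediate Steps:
D = -55 (D = -5*(6 + 5) = -5*11 = -55)
a = -55
(a*14)*19 = -55*14*19 = -770*19 = -14630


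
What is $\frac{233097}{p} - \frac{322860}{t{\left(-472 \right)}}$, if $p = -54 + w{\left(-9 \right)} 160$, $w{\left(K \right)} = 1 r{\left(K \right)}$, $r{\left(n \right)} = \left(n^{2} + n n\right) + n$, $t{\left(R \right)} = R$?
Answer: $\frac{2823517}{4071} \approx 693.57$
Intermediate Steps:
$r{\left(n \right)} = n + 2 n^{2}$ ($r{\left(n \right)} = \left(n^{2} + n^{2}\right) + n = 2 n^{2} + n = n + 2 n^{2}$)
$w{\left(K \right)} = K \left(1 + 2 K\right)$ ($w{\left(K \right)} = 1 K \left(1 + 2 K\right) = K \left(1 + 2 K\right)$)
$p = 24426$ ($p = -54 + - 9 \left(1 + 2 \left(-9\right)\right) 160 = -54 + - 9 \left(1 - 18\right) 160 = -54 + \left(-9\right) \left(-17\right) 160 = -54 + 153 \cdot 160 = -54 + 24480 = 24426$)
$\frac{233097}{p} - \frac{322860}{t{\left(-472 \right)}} = \frac{233097}{24426} - \frac{322860}{-472} = 233097 \cdot \frac{1}{24426} - - \frac{80715}{118} = \frac{77699}{8142} + \frac{80715}{118} = \frac{2823517}{4071}$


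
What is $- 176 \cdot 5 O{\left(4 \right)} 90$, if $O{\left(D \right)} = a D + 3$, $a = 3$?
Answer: $-1188000$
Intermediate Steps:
$O{\left(D \right)} = 3 + 3 D$ ($O{\left(D \right)} = 3 D + 3 = 3 + 3 D$)
$- 176 \cdot 5 O{\left(4 \right)} 90 = - 176 \cdot 5 \left(3 + 3 \cdot 4\right) 90 = - 176 \cdot 5 \left(3 + 12\right) 90 = - 176 \cdot 5 \cdot 15 \cdot 90 = - 176 \cdot 75 \cdot 90 = \left(-176\right) 6750 = -1188000$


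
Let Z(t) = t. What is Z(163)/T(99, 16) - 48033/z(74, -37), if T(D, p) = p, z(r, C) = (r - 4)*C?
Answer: 595349/20720 ≈ 28.733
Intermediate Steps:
z(r, C) = C*(-4 + r) (z(r, C) = (-4 + r)*C = C*(-4 + r))
Z(163)/T(99, 16) - 48033/z(74, -37) = 163/16 - 48033*(-1/(37*(-4 + 74))) = 163*(1/16) - 48033/((-37*70)) = 163/16 - 48033/(-2590) = 163/16 - 48033*(-1/2590) = 163/16 + 48033/2590 = 595349/20720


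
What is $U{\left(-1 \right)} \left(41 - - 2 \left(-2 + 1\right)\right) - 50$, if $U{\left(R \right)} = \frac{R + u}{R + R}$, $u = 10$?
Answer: $- \frac{451}{2} \approx -225.5$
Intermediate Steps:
$U{\left(R \right)} = \frac{10 + R}{2 R}$ ($U{\left(R \right)} = \frac{R + 10}{R + R} = \frac{10 + R}{2 R}$)
$U{\left(-1 \right)} \left(41 - - 2 \left(-2 + 1\right)\right) - 50 = \frac{10 - 1}{2 \left(-1\right)} \left(41 - - 2 \left(-2 + 1\right)\right) - 50 = \frac{1}{2} \left(-1\right) 9 \left(41 - \left(-2\right) \left(-1\right)\right) - 50 = - \frac{9 \left(41 - 2\right)}{2} - 50 = \left(- \frac{9}{2}\right) 39 - 50 = - \frac{351}{2} - 50 = - \frac{451}{2}$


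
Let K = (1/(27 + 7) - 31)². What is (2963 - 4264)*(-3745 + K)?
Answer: 4189754711/1156 ≈ 3.6244e+6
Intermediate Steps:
K = 1108809/1156 (K = (1/34 - 31)² = (-1053/34)² = 1108809/1156 ≈ 959.18)
(2963 - 4264)*(-3745 + K) = (2963 - 4264)*(-3745 + 1108809/1156) = -1301*(-3220411/1156) = 4189754711/1156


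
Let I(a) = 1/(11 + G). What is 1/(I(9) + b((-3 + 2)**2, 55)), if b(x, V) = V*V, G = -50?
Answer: 39/117974 ≈ 0.00033058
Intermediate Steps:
b(x, V) = V**2
I(a) = -1/39 (I(a) = 1/(11 - 50) = 1/(-39) = -1/39)
1/(I(9) + b((-3 + 2)**2, 55)) = 1/(-1/39 + 55**2) = 1/(-1/39 + 3025) = 1/(117974/39) = 39/117974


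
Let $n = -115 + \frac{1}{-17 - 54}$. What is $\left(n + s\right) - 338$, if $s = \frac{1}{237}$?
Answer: $- \frac{7622797}{16827} \approx -453.01$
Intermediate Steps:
$n = - \frac{8166}{71}$ ($n = -115 + \frac{1}{-71} = -115 - \frac{1}{71} = - \frac{8166}{71} \approx -115.01$)
$s = \frac{1}{237} \approx 0.0042194$
$\left(n + s\right) - 338 = \left(- \frac{8166}{71} + \frac{1}{237}\right) - 338 = - \frac{1935271}{16827} - 338 = - \frac{7622797}{16827}$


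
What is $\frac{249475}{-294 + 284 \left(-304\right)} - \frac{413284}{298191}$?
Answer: $- \frac{22038798529}{5166457266} \approx -4.2657$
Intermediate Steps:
$\frac{249475}{-294 + 284 \left(-304\right)} - \frac{413284}{298191} = \frac{249475}{-294 - 86336} - \frac{413284}{298191} = \frac{249475}{-86630} - \frac{413284}{298191} = 249475 \left(- \frac{1}{86630}\right) - \frac{413284}{298191} = - \frac{49895}{17326} - \frac{413284}{298191} = - \frac{22038798529}{5166457266}$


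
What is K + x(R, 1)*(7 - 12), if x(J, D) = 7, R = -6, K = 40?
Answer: 5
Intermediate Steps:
K + x(R, 1)*(7 - 12) = 40 + 7*(7 - 12) = 40 + 7*(-5) = 40 - 35 = 5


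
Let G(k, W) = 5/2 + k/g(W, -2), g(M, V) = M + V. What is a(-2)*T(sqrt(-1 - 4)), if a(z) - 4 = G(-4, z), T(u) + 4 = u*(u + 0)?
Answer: -135/2 ≈ -67.500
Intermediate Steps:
G(k, W) = 5/2 + k/(-2 + W) (G(k, W) = 5/2 + k/(W - 2) = 5*(1/2) + k/(-2 + W) = 5/2 + k/(-2 + W))
T(u) = -4 + u**2 (T(u) = -4 + u*(u + 0) = -4 + u*u = -4 + u**2)
a(z) = 4 + (-9 + 5*z/2)/(-2 + z) (a(z) = 4 + (-5 - 4 + 5*z/2)/(-2 + z) = 4 + (-9 + 5*z/2)/(-2 + z))
a(-2)*T(sqrt(-1 - 4)) = ((-34 + 13*(-2))/(2*(-2 - 2)))*(-4 + (sqrt(-1 - 4))**2) = ((1/2)*(-34 - 26)/(-4))*(-4 + (sqrt(-5))**2) = ((1/2)*(-1/4)*(-60))*(-4 + (I*sqrt(5))**2) = 15*(-4 - 5)/2 = (15/2)*(-9) = -135/2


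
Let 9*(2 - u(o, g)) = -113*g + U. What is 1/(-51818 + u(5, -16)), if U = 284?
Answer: -9/468436 ≈ -1.9213e-5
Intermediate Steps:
u(o, g) = -266/9 + 113*g/9 (u(o, g) = 2 - (-113*g + 284)/9 = 2 - (284 - 113*g)/9 = 2 + (-284/9 + 113*g/9) = -266/9 + 113*g/9)
1/(-51818 + u(5, -16)) = 1/(-51818 + (-266/9 + (113/9)*(-16))) = 1/(-51818 + (-266/9 - 1808/9)) = 1/(-51818 - 2074/9) = 1/(-468436/9) = -9/468436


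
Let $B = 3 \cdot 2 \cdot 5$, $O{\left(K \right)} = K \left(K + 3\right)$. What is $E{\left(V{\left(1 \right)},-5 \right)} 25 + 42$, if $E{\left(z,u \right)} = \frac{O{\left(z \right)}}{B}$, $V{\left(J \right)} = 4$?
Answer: $\frac{196}{3} \approx 65.333$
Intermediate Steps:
$O{\left(K \right)} = K \left(3 + K\right)$
$B = 30$ ($B = 6 \cdot 5 = 30$)
$E{\left(z,u \right)} = \frac{z \left(3 + z\right)}{30}$
$E{\left(V{\left(1 \right)},-5 \right)} 25 + 42 = \frac{1}{30} \cdot 4 \left(3 + 4\right) 25 + 42 = \frac{1}{30} \cdot 4 \cdot 7 \cdot 25 + 42 = \frac{14}{15} \cdot 25 + 42 = \frac{70}{3} + 42 = \frac{196}{3}$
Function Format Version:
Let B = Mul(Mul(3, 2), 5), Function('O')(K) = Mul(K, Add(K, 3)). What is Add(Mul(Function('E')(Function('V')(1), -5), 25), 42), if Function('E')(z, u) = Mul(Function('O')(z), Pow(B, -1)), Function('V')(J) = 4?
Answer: Rational(196, 3) ≈ 65.333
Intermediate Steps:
Function('O')(K) = Mul(K, Add(3, K))
B = 30 (B = Mul(6, 5) = 30)
Function('E')(z, u) = Mul(Rational(1, 30), z, Add(3, z)) (Function('E')(z, u) = Mul(Mul(z, Add(3, z)), Pow(30, -1)) = Mul(Mul(z, Add(3, z)), Rational(1, 30)) = Mul(Rational(1, 30), z, Add(3, z)))
Add(Mul(Function('E')(Function('V')(1), -5), 25), 42) = Add(Mul(Mul(Rational(1, 30), 4, Add(3, 4)), 25), 42) = Add(Mul(Mul(Rational(1, 30), 4, 7), 25), 42) = Add(Mul(Rational(14, 15), 25), 42) = Add(Rational(70, 3), 42) = Rational(196, 3)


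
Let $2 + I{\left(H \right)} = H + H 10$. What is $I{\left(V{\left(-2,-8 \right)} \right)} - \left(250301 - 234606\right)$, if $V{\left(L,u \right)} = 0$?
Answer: $-15697$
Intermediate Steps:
$I{\left(H \right)} = -2 + 11 H$ ($I{\left(H \right)} = -2 + \left(H + H 10\right) = -2 + \left(H + 10 H\right) = -2 + 11 H$)
$I{\left(V{\left(-2,-8 \right)} \right)} - \left(250301 - 234606\right) = \left(-2 + 11 \cdot 0\right) - \left(250301 - 234606\right) = \left(-2 + 0\right) - \left(250301 - 234606\right) = -2 - 15695 = -15697$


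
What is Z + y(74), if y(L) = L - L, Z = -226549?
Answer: -226549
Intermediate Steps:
y(L) = 0
Z + y(74) = -226549 + 0 = -226549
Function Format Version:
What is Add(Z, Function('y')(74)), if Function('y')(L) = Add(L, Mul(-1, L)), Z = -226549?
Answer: -226549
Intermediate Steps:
Function('y')(L) = 0
Add(Z, Function('y')(74)) = Add(-226549, 0) = -226549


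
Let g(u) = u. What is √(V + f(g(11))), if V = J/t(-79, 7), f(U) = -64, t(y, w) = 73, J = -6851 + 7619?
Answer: 8*I*√4453/73 ≈ 7.313*I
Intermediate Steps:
J = 768
V = 768/73 ≈ 10.521
√(V + f(g(11))) = √(768/73 - 64) = √(-3904/73) = 8*I*√4453/73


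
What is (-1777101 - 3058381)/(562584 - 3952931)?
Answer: 4835482/3390347 ≈ 1.4263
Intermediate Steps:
(-1777101 - 3058381)/(562584 - 3952931) = -4835482/(-3390347) = -4835482*(-1/3390347) = 4835482/3390347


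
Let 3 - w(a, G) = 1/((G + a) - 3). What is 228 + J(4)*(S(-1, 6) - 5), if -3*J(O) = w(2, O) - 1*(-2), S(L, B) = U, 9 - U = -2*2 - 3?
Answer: 1898/9 ≈ 210.89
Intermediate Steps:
w(a, G) = 3 - 1/(-3 + G + a) (w(a, G) = 3 - 1/((G + a) - 3) = 3 - 1/(-3 + G + a))
U = 16 (U = 9 - (-2*2 - 3) = 9 - (-4 - 3) = 9 - 1*(-7) = 9 + 7 = 16)
S(L, B) = 16
J(O) = -2/3 - (-4 + 3*O)/(3*(-1 + O)) (J(O) = -((-10 + 3*O + 3*2)/(-3 + O + 2) - 1*(-2))/3 = -((-10 + 3*O + 6)/(-1 + O) + 2)/3 = -((-4 + 3*O)/(-1 + O) + 2)/3 = -(2 + (-4 + 3*O)/(-1 + O))/3 = -2/3 - (-4 + 3*O)/(3*(-1 + O)))
228 + J(4)*(S(-1, 6) - 5) = 228 + ((6 - 5*4)/(3*(-1 + 4)))*(16 - 5) = 228 + ((1/3)*(6 - 20)/3)*11 = 228 + ((1/3)*(1/3)*(-14))*11 = 228 - 14/9*11 = 228 - 154/9 = 1898/9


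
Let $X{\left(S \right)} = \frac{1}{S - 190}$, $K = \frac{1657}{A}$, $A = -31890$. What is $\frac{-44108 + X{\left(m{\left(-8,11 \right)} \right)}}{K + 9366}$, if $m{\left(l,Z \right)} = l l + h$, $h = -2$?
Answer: $- \frac{90022679625}{19115525312} \approx -4.7094$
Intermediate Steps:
$K = - \frac{1657}{31890}$ ($K = \frac{1657}{-31890} = 1657 \left(- \frac{1}{31890}\right) = - \frac{1657}{31890} \approx -0.05196$)
$m{\left(l,Z \right)} = -2 + l^{2}$ ($m{\left(l,Z \right)} = l l - 2 = l^{2} - 2 = -2 + l^{2}$)
$X{\left(S \right)} = \frac{1}{-190 + S}$
$\frac{-44108 + X{\left(m{\left(-8,11 \right)} \right)}}{K + 9366} = \frac{-44108 + \frac{1}{-190 - \left(2 - \left(-8\right)^{2}\right)}}{- \frac{1657}{31890} + 9366} = \frac{-44108 + \frac{1}{-190 + \left(-2 + 64\right)}}{\frac{298680083}{31890}} = \left(-44108 + \frac{1}{-190 + 62}\right) \frac{31890}{298680083} = \left(-44108 + \frac{1}{-128}\right) \frac{31890}{298680083} = \left(-44108 - \frac{1}{128}\right) \frac{31890}{298680083} = \left(- \frac{5645825}{128}\right) \frac{31890}{298680083} = - \frac{90022679625}{19115525312}$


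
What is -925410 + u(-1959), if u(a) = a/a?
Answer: -925409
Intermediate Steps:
u(a) = 1
-925410 + u(-1959) = -925410 + 1 = -925409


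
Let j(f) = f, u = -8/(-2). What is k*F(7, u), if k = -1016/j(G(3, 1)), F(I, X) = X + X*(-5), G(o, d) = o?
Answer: 16256/3 ≈ 5418.7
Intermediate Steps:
u = 4 (u = -8*(-½) = 4)
F(I, X) = -4*X (F(I, X) = X - 5*X = -4*X)
k = -1016/3 ≈ -338.67
k*F(7, u) = -(-4064)*4/3 = -1016/3*(-16) = 16256/3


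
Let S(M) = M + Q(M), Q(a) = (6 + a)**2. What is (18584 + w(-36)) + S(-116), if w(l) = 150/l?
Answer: 183383/6 ≈ 30564.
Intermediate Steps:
S(M) = M + (6 + M)**2
(18584 + w(-36)) + S(-116) = (18584 + 150/(-36)) + (-116 + (6 - 116)**2) = (18584 + 150*(-1/36)) + (-116 + (-110)**2) = (18584 - 25/6) + (-116 + 12100) = 111479/6 + 11984 = 183383/6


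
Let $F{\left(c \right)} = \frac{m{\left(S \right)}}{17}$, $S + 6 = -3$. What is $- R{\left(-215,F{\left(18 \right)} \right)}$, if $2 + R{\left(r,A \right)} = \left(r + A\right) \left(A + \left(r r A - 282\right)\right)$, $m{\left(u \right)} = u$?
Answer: $- \frac{1541913214}{289} \approx -5.3353 \cdot 10^{6}$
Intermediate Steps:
$S = -9$ ($S = -6 - 3 = -9$)
$F{\left(c \right)} = - \frac{9}{17}$
$R{\left(r,A \right)} = -2 + \left(A + r\right) \left(-282 + A + A r^{2}\right)$ ($R{\left(r,A \right)} = -2 + \left(r + A\right) \left(A + \left(r r A - 282\right)\right) = -2 + \left(A + r\right) \left(A + \left(r^{2} A - 282\right)\right) = -2 + \left(A + r\right) \left(A + \left(A r^{2} - 282\right)\right) = -2 + \left(A + r\right) \left(A + \left(-282 + A r^{2}\right)\right) = -2 + \left(A + r\right) \left(-282 + A + A r^{2}\right)$)
$- R{\left(-215,F{\left(18 \right)} \right)} = - (-2 + \left(- \frac{9}{17}\right)^{2} - - \frac{2538}{17} - -60630 - - \frac{1935}{17} - \frac{9 \left(-215\right)^{3}}{17} + \left(- \frac{9}{17}\right)^{2} \left(-215\right)^{2}) = - (-2 + \frac{81}{289} + \frac{2538}{17} + 60630 + \frac{1935}{17} - - \frac{89445375}{17} + \frac{81}{289} \cdot 46225) = - (-2 + \frac{81}{289} + \frac{2538}{17} + 60630 + \frac{1935}{17} + \frac{89445375}{17} + \frac{3744225}{289}) = \left(-1\right) \frac{1541913214}{289} = - \frac{1541913214}{289}$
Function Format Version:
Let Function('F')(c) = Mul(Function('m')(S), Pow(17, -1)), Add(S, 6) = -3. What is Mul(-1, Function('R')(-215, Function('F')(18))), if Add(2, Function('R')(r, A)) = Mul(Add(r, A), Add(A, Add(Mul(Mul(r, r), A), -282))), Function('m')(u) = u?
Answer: Rational(-1541913214, 289) ≈ -5.3353e+6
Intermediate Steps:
S = -9 (S = Add(-6, -3) = -9)
Function('F')(c) = Rational(-9, 17) (Function('F')(c) = Mul(-9, Pow(17, -1)) = Mul(-9, Rational(1, 17)) = Rational(-9, 17))
Function('R')(r, A) = Add(-2, Mul(Add(A, r), Add(-282, A, Mul(A, Pow(r, 2))))) (Function('R')(r, A) = Add(-2, Mul(Add(r, A), Add(A, Add(Mul(Mul(r, r), A), -282)))) = Add(-2, Mul(Add(A, r), Add(A, Add(Mul(Pow(r, 2), A), -282)))) = Add(-2, Mul(Add(A, r), Add(A, Add(Mul(A, Pow(r, 2)), -282)))) = Add(-2, Mul(Add(A, r), Add(A, Add(-282, Mul(A, Pow(r, 2)))))) = Add(-2, Mul(Add(A, r), Add(-282, A, Mul(A, Pow(r, 2))))))
Mul(-1, Function('R')(-215, Function('F')(18))) = Mul(-1, Add(-2, Pow(Rational(-9, 17), 2), Mul(-282, Rational(-9, 17)), Mul(-282, -215), Mul(Rational(-9, 17), -215), Mul(Rational(-9, 17), Pow(-215, 3)), Mul(Pow(Rational(-9, 17), 2), Pow(-215, 2)))) = Mul(-1, Add(-2, Rational(81, 289), Rational(2538, 17), 60630, Rational(1935, 17), Mul(Rational(-9, 17), -9938375), Mul(Rational(81, 289), 46225))) = Mul(-1, Add(-2, Rational(81, 289), Rational(2538, 17), 60630, Rational(1935, 17), Rational(89445375, 17), Rational(3744225, 289))) = Mul(-1, Rational(1541913214, 289)) = Rational(-1541913214, 289)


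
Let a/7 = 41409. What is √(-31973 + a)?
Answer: √257890 ≈ 507.83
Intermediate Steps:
a = 289863 (a = 7*41409 = 289863)
√(-31973 + a) = √(-31973 + 289863) = √257890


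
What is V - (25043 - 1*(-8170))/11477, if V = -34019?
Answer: -390469276/11477 ≈ -34022.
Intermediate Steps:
V - (25043 - 1*(-8170))/11477 = -34019 - (25043 - 1*(-8170))/11477 = -34019 - (25043 + 8170)/11477 = -34019 - 33213/11477 = -390469276/11477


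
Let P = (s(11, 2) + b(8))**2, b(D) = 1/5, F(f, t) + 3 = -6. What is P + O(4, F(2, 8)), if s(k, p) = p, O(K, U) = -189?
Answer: -4604/25 ≈ -184.16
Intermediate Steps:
F(f, t) = -9 (F(f, t) = -3 - 6 = -9)
b(D) = 1/5 (b(D) = 1*(1/5) = 1/5)
P = 121/25 (P = (2 + 1/5)**2 = (11/5)**2 = 121/25 ≈ 4.8400)
P + O(4, F(2, 8)) = 121/25 - 189 = -4604/25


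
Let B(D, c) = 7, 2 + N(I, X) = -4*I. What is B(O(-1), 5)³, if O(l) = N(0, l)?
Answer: 343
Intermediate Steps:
N(I, X) = -2 - 4*I
O(l) = -2 (O(l) = -2 - 4*0 = -2 + 0 = -2)
B(O(-1), 5)³ = 7³ = 343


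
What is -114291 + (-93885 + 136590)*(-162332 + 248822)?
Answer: 3693441159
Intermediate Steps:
-114291 + (-93885 + 136590)*(-162332 + 248822) = -114291 + 42705*86490 = -114291 + 3693555450 = 3693441159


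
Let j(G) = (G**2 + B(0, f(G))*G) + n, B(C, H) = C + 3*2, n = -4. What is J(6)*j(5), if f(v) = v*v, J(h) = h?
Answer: 306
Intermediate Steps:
f(v) = v**2
B(C, H) = 6 + C (B(C, H) = C + 6 = 6 + C)
j(G) = -4 + G**2 + 6*G (j(G) = (G**2 + (6 + 0)*G) - 4 = (G**2 + 6*G) - 4 = -4 + G**2 + 6*G)
J(6)*j(5) = 6*(-4 + 5**2 + 6*5) = 6*(-4 + 25 + 30) = 6*51 = 306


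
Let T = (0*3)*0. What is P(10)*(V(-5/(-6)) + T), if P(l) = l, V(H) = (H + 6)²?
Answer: 8405/18 ≈ 466.94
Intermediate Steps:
V(H) = (6 + H)²
T = 0 (T = 0*0 = 0)
P(10)*(V(-5/(-6)) + T) = 10*((6 - 5/(-6))² + 0) = 10*((6 - 5*(-⅙))² + 0) = 10*((6 + ⅚)² + 0) = 10*((41/6)² + 0) = 10*(1681/36 + 0) = 10*(1681/36) = 8405/18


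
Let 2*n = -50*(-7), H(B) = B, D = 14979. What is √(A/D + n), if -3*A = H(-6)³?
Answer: 29*√5187727/4993 ≈ 13.229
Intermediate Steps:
A = 72 (A = -⅓*(-6)³ = -⅓*(-216) = 72)
n = 175 (n = (-50*(-7))/2 = (½)*350 = 175)
√(A/D + n) = √(72/14979 + 175) = √(72*(1/14979) + 175) = √(24/4993 + 175) = √(873799/4993) = 29*√5187727/4993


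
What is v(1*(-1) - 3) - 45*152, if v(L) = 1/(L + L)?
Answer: -54721/8 ≈ -6840.1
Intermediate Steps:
v(L) = 1/(2*L)
v(1*(-1) - 3) - 45*152 = 1/(2*(1*(-1) - 3)) - 45*152 = 1/(2*(-1 - 3)) - 6840 = (½)/(-4) - 6840 = (½)*(-¼) - 6840 = -⅛ - 6840 = -54721/8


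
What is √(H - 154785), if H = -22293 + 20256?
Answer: I*√156822 ≈ 396.01*I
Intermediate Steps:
H = -2037
√(H - 154785) = √(-2037 - 154785) = √(-156822) = I*√156822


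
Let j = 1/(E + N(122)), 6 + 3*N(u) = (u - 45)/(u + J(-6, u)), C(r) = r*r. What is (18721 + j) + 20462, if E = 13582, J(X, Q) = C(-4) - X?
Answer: 229872438003/5866637 ≈ 39183.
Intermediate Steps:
C(r) = r**2
J(X, Q) = 16 - X (J(X, Q) = (-4)**2 - X = 16 - X)
N(u) = -2 + (-45 + u)/(3*(22 + u)) (N(u) = -2 + ((u - 45)/(u + (16 - 1*(-6))))/3 = -2 + ((-45 + u)/(u + (16 + 6)))/3 = -2 + ((-45 + u)/(u + 22))/3 = -2 + ((-45 + u)/(22 + u))/3 = -2 + (-45 + u)/(3*(22 + u)))
j = 432/5866637 (j = 1/(13582 + (-177 - 5*122)/(3*(22 + 122))) = 1/(13582 + (1/3)*(-177 - 610)/144) = 1/(13582 + (1/3)*(1/144)*(-787)) = 1/(13582 - 787/432) = 1/(5866637/432) = 432/5866637 ≈ 7.3637e-5)
(18721 + j) + 20462 = (18721 + 432/5866637) + 20462 = 109829311709/5866637 + 20462 = 229872438003/5866637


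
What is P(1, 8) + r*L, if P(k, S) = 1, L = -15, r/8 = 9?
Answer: -1079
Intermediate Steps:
r = 72 (r = 8*9 = 72)
P(1, 8) + r*L = 1 + 72*(-15) = 1 - 1080 = -1079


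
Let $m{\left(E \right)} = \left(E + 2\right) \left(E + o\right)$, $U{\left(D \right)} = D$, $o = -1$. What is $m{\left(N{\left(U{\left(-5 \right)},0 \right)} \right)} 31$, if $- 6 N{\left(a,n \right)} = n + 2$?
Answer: $- \frac{620}{9} \approx -68.889$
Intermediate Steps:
$N{\left(a,n \right)} = - \frac{1}{3} - \frac{n}{6}$ ($N{\left(a,n \right)} = - \frac{n + 2}{6} = - \frac{2 + n}{6} = - \frac{1}{3} - \frac{n}{6}$)
$m{\left(E \right)} = \left(-1 + E\right) \left(2 + E\right)$ ($m{\left(E \right)} = \left(E + 2\right) \left(E - 1\right) = \left(2 + E\right) \left(-1 + E\right) = \left(-1 + E\right) \left(2 + E\right)$)
$m{\left(N{\left(U{\left(-5 \right)},0 \right)} \right)} 31 = \left(-2 - \frac{1}{3} + \left(- \frac{1}{3} - 0\right)^{2}\right) 31 = \left(-2 + \left(- \frac{1}{3} + 0\right) + \left(- \frac{1}{3} + 0\right)^{2}\right) 31 = \left(-2 - \frac{1}{3} + \left(- \frac{1}{3}\right)^{2}\right) 31 = \left(-2 - \frac{1}{3} + \frac{1}{9}\right) 31 = \left(- \frac{20}{9}\right) 31 = - \frac{620}{9}$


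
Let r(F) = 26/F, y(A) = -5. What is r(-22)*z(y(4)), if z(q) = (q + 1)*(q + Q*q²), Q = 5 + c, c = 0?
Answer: 6240/11 ≈ 567.27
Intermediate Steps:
Q = 5 (Q = 5 + 0 = 5)
z(q) = (1 + q)*(q + 5*q²) (z(q) = (q + 1)*(q + 5*q²) = (1 + q)*(q + 5*q²))
r(-22)*z(y(4)) = (26/(-22))*(-5*(1 + 5*(-5)² + 6*(-5))) = (26*(-1/22))*(-5*(1 + 5*25 - 30)) = -(-65)*(1 + 125 - 30)/11 = -(-65)*96/11 = -13/11*(-480) = 6240/11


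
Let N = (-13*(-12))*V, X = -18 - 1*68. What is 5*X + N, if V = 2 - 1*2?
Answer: -430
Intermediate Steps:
V = 0 (V = 2 - 2 = 0)
X = -86 (X = -18 - 68 = -86)
N = 0 (N = -13*(-12)*0 = 156*0 = 0)
5*X + N = 5*(-86) + 0 = -430 + 0 = -430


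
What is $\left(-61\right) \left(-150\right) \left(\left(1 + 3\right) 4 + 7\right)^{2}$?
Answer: $4840350$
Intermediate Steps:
$\left(-61\right) \left(-150\right) \left(\left(1 + 3\right) 4 + 7\right)^{2} = 9150 \left(4 \cdot 4 + 7\right)^{2} = 9150 \left(16 + 7\right)^{2} = 9150 \cdot 23^{2} = 9150 \cdot 529 = 4840350$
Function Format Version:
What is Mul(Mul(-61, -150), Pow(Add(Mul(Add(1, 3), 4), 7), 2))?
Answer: 4840350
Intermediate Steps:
Mul(Mul(-61, -150), Pow(Add(Mul(Add(1, 3), 4), 7), 2)) = Mul(9150, Pow(Add(Mul(4, 4), 7), 2)) = Mul(9150, Pow(Add(16, 7), 2)) = Mul(9150, Pow(23, 2)) = Mul(9150, 529) = 4840350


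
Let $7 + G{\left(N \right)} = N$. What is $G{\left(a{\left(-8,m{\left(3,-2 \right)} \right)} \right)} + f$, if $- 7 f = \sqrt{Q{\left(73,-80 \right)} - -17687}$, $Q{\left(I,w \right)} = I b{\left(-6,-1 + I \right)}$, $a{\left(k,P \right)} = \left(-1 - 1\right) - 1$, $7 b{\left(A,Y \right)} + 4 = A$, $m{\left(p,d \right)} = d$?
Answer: $-10 - \frac{\sqrt{861553}}{49} \approx -28.943$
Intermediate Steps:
$b{\left(A,Y \right)} = - \frac{4}{7} + \frac{A}{7}$
$a{\left(k,P \right)} = -3$ ($a{\left(k,P \right)} = -2 - 1 = -3$)
$Q{\left(I,w \right)} = - \frac{10 I}{7}$ ($Q{\left(I,w \right)} = I \left(- \frac{4}{7} + \frac{1}{7} \left(-6\right)\right) = I \left(- \frac{4}{7} - \frac{6}{7}\right) = I \left(- \frac{10}{7}\right) = - \frac{10 I}{7}$)
$G{\left(N \right)} = -7 + N$
$f = - \frac{\sqrt{861553}}{49}$ ($f = - \frac{\sqrt{\left(- \frac{10}{7}\right) 73 - -17687}}{7} = - \frac{\sqrt{- \frac{730}{7} + 17687}}{7} = - \frac{\sqrt{\frac{123079}{7}}}{7} = - \frac{\frac{1}{7} \sqrt{861553}}{7} = - \frac{\sqrt{861553}}{49} \approx -18.943$)
$G{\left(a{\left(-8,m{\left(3,-2 \right)} \right)} \right)} + f = \left(-7 - 3\right) - \frac{\sqrt{861553}}{49} = -10 - \frac{\sqrt{861553}}{49}$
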